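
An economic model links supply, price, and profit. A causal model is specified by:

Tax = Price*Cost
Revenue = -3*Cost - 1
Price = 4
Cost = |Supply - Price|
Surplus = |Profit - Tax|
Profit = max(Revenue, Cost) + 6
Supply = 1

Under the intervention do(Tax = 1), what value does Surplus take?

Under do(Tax=1), the mechanism Tax = Price*Cost is discarded; Tax is fixed at 1.
Cost = |Supply - Price|  [with Supply=1, Price=4]  = 3
Revenue = -3*Cost - 1  [with Cost=3]  = -10
Profit = max(Revenue, Cost) + 6  [with Revenue=-10, Cost=3]  = 9
Surplus = |Profit - Tax|  [with Profit=9, Tax=1]  = 8

8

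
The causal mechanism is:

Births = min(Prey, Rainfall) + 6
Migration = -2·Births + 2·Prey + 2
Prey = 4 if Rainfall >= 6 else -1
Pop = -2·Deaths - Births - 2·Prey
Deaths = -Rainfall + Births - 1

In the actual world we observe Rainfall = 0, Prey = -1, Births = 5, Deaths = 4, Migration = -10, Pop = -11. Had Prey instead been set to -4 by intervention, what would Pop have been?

4

Under do(Prey=-4), the mechanism Prey = 4 if Rainfall >= 6 else -1 is discarded; Prey is fixed at -4.
Births = min(Prey, Rainfall) + 6  [with Prey=-4, Rainfall=0]  = 2
Deaths = -Rainfall + Births - 1  [with Rainfall=0, Births=2]  = 1
Pop = -2·Deaths - Births - 2·Prey  [with Deaths=1, Births=2, Prey=-4]  = 4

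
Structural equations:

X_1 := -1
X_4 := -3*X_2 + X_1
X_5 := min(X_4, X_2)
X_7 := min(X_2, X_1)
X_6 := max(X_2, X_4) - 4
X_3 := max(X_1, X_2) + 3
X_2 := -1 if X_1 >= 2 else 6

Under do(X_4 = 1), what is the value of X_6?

Under do(X_4=1), the mechanism X_4 := -3*X_2 + X_1 is discarded; X_4 is fixed at 1.
X_2 = -1 if X_1 >= 2 else 6  [with X_1=-1]  = 6
X_6 = max(X_2, X_4) - 4  [with X_2=6, X_4=1]  = 2

2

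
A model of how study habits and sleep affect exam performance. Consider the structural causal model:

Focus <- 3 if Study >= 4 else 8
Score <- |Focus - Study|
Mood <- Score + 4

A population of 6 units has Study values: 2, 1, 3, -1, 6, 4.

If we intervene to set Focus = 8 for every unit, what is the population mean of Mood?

9.5

Under do(Focus=8), Focus's equation is replaced by Focus=8 for every unit. Per-unit Mood: 10, 11, 9, 13, 6, 8. Mean = 9.5.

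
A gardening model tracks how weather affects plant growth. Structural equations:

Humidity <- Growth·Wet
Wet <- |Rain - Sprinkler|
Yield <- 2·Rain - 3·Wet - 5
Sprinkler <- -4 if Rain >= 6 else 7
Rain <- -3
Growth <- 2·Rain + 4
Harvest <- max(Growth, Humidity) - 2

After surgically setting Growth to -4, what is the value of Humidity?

-40

Intervening sets Growth = -4 and removes its equation (Growth <- 2·Rain + 4).
Sprinkler = -4 if Rain >= 6 else 7  [with Rain=-3]  = 7
Wet = |Rain - Sprinkler|  [with Rain=-3, Sprinkler=7]  = 10
Humidity = Growth·Wet  [with Growth=-4, Wet=10]  = -40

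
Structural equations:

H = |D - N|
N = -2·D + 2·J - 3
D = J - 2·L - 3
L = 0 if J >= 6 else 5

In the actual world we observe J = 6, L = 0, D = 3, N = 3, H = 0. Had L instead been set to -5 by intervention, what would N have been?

Under do(L=-5), the mechanism L = 0 if J >= 6 else 5 is discarded; L is fixed at -5.
D = J - 2·L - 3  [with J=6, L=-5]  = 13
N = -2·D + 2·J - 3  [with D=13, J=6]  = -17

-17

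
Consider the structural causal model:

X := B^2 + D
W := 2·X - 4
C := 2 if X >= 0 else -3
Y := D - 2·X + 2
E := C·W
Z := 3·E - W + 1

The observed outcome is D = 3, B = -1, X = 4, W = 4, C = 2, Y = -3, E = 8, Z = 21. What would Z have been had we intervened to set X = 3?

11

The intervention breaks the incoming arrows to X: X := B^2 + D no longer applies, and X = 3.
W = 2·X - 4  [with X=3]  = 2
C = 2 if X >= 0 else -3  [with X=3]  = 2
E = C·W  [with C=2, W=2]  = 4
Z = 3·E - W + 1  [with E=4, W=2]  = 11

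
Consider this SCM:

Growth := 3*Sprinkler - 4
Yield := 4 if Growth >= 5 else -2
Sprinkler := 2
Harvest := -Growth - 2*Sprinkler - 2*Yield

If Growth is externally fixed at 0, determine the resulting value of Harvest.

Under do(Growth=0), the mechanism Growth := 3*Sprinkler - 4 is discarded; Growth is fixed at 0.
Yield = 4 if Growth >= 5 else -2  [with Growth=0]  = -2
Harvest = -Growth - 2*Sprinkler - 2*Yield  [with Growth=0, Sprinkler=2, Yield=-2]  = 0

0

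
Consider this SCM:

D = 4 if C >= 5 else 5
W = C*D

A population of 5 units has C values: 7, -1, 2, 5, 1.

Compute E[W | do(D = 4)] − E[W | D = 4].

-12.8

The intervention sets D=4 in all 5 units regardless of C. Recomputing W per unit gives 28, -4, 8, 20, 4; average 11.2.
Conditioning on D=4 selects the 2 unit(s) with C ∈ {7, 5}. Their W values: 28, 20. Mean = 24.
Difference = 11.2 − 24 = -12.8.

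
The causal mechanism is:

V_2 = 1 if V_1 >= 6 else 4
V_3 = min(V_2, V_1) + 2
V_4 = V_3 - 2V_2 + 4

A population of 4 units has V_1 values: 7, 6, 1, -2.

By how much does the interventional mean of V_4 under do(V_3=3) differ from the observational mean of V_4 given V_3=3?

do(V_3=3) breaks V_3's dependence on V_1. With V_3=3 fixed, V_4 across the units is 5, 5, -1, -1, mean 2.
Observing V_3=3 restricts to units where V_3's equation naturally yields 3: V_1 ∈ {7, 6, 1}. In that subpopulation V_4 = 5, 5, -1, mean 3.
Difference = 2 − 3 = -1.

-1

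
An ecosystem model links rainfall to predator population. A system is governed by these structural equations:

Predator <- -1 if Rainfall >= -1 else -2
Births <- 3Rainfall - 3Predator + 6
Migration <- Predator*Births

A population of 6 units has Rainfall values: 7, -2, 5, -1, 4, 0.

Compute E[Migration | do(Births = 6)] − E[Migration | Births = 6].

2

Under do(Births=6), Births's equation is replaced by Births=6 for every unit. Per-unit Migration: -6, -12, -6, -6, -6, -6. Mean = -7.
Conditioning on Births=6 selects the 2 unit(s) with Rainfall ∈ {-2, -1}. Their Migration values: -12, -6. Mean = -9.
Difference = -7 − (-9) = 2.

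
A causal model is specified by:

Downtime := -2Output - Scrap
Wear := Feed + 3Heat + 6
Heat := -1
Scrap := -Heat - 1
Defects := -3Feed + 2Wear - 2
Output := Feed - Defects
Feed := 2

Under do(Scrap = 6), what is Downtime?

Under do(Scrap=6), the mechanism Scrap := -Heat - 1 is discarded; Scrap is fixed at 6.
Wear = Feed + 3Heat + 6  [with Feed=2, Heat=-1]  = 5
Defects = -3Feed + 2Wear - 2  [with Feed=2, Wear=5]  = 2
Output = Feed - Defects  [with Feed=2, Defects=2]  = 0
Downtime = -2Output - Scrap  [with Output=0, Scrap=6]  = -6

-6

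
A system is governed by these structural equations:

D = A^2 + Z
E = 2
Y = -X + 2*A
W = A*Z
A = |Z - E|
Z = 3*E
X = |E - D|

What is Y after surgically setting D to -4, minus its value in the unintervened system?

14

Under do(D=-4), the mechanism D = A^2 + Z is discarded; D is fixed at -4.
Z = 3*E  [with E=2]  = 6
A = |Z - E|  [with Z=6, E=2]  = 4
X = |E - D|  [with E=2, D=-4]  = 6
Y = -X + 2*A  [with X=6, A=4]  = 2
Without intervention: Z = 3*E  [with E=2]  = 6; A = |Z - E|  [with Z=6, E=2]  = 4; D = A^2 + Z  [with A=4, Z=6]  = 22; X = |E - D|  [with E=2, D=22]  = 20; Y = -X + 2*A  [with X=20, A=4]  = -12.
Change = 2 − (-12) = 14.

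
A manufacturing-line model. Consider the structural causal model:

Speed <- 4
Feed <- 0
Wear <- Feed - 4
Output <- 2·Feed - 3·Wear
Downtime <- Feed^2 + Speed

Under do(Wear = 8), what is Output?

-24

The intervention breaks the incoming arrows to Wear: Wear <- Feed - 4 no longer applies, and Wear = 8.
Output = 2·Feed - 3·Wear  [with Feed=0, Wear=8]  = -24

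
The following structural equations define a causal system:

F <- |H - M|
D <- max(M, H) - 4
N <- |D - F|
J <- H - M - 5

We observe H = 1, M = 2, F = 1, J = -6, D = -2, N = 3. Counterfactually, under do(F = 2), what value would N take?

4

The intervention breaks the incoming arrows to F: F <- |H - M| no longer applies, and F = 2.
D = max(M, H) - 4  [with M=2, H=1]  = -2
N = |D - F|  [with D=-2, F=2]  = 4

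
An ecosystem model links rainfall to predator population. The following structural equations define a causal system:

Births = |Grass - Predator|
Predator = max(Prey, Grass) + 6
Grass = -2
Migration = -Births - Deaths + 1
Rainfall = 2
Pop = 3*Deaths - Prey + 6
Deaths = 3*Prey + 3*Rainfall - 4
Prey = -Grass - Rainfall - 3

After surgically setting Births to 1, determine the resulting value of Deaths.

The intervention breaks the incoming arrows to Births: Births = |Grass - Predator| no longer applies, and Births = 1.
Since Deaths is not a descendant of the intervened variable, it is unaffected.
Prey = -Grass - Rainfall - 3  [with Grass=-2, Rainfall=2]  = -3
Deaths = 3*Prey + 3*Rainfall - 4  [with Prey=-3, Rainfall=2]  = -7

-7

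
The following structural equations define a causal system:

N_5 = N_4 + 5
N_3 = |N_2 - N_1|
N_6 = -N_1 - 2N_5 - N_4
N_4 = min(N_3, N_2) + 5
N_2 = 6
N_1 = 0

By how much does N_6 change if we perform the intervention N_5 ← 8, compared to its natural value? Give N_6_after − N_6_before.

The intervention breaks the incoming arrows to N_5: N_5 = N_4 + 5 no longer applies, and N_5 = 8.
N_3 = |N_2 - N_1|  [with N_2=6, N_1=0]  = 6
N_4 = min(N_3, N_2) + 5  [with N_3=6, N_2=6]  = 11
N_6 = -N_1 - 2N_5 - N_4  [with N_1=0, N_5=8, N_4=11]  = -27
Without intervention: N_3 = |N_2 - N_1|  [with N_2=6, N_1=0]  = 6; N_4 = min(N_3, N_2) + 5  [with N_3=6, N_2=6]  = 11; N_5 = N_4 + 5  [with N_4=11]  = 16; N_6 = -N_1 - 2N_5 - N_4  [with N_1=0, N_5=16, N_4=11]  = -43.
Change = -27 − (-43) = 16.

16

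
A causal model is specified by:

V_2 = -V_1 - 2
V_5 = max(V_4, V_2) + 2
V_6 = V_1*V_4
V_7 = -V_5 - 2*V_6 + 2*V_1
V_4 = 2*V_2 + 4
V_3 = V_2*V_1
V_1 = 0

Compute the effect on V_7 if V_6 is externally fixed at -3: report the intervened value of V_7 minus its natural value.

Intervening sets V_6 = -3 and removes its equation (V_6 = V_1*V_4).
V_2 = -V_1 - 2  [with V_1=0]  = -2
V_4 = 2*V_2 + 4  [with V_2=-2]  = 0
V_5 = max(V_4, V_2) + 2  [with V_4=0, V_2=-2]  = 2
V_7 = -V_5 - 2*V_6 + 2*V_1  [with V_5=2, V_6=-3, V_1=0]  = 4
Without intervention: V_2 = -V_1 - 2  [with V_1=0]  = -2; V_4 = 2*V_2 + 4  [with V_2=-2]  = 0; V_5 = max(V_4, V_2) + 2  [with V_4=0, V_2=-2]  = 2; V_6 = V_1*V_4  [with V_1=0, V_4=0]  = 0; V_7 = -V_5 - 2*V_6 + 2*V_1  [with V_5=2, V_6=0, V_1=0]  = -2.
Change = 4 − (-2) = 6.

6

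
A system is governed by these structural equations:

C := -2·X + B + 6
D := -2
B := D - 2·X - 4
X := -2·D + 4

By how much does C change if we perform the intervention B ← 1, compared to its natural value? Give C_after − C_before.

The intervention breaks the incoming arrows to B: B := D - 2·X - 4 no longer applies, and B = 1.
X = -2·D + 4  [with D=-2]  = 8
C = -2·X + B + 6  [with X=8, B=1]  = -9
Without intervention: X = -2·D + 4  [with D=-2]  = 8; B = D - 2·X - 4  [with D=-2, X=8]  = -22; C = -2·X + B + 6  [with X=8, B=-22]  = -32.
Change = -9 − (-32) = 23.

23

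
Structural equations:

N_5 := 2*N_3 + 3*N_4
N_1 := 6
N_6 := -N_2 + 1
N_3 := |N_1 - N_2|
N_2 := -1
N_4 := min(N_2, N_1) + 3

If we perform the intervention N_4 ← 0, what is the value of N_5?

14

Intervening sets N_4 = 0 and removes its equation (N_4 := min(N_2, N_1) + 3).
N_3 = |N_1 - N_2|  [with N_1=6, N_2=-1]  = 7
N_5 = 2*N_3 + 3*N_4  [with N_3=7, N_4=0]  = 14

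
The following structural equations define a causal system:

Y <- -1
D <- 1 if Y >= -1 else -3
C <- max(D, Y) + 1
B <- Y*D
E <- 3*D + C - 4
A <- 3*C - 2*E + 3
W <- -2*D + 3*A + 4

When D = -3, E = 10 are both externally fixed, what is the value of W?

The joint intervention fixes D = -3, E = 10, removing each variable's own equation.
C = max(D, Y) + 1  [with D=-3, Y=-1]  = 0
A = 3*C - 2*E + 3  [with C=0, E=10]  = -17
W = -2*D + 3*A + 4  [with D=-3, A=-17]  = -41

-41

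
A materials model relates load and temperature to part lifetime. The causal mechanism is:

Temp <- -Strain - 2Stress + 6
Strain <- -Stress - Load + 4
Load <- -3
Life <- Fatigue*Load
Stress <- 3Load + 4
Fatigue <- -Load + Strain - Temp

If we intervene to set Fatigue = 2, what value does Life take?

-6

The intervention breaks the incoming arrows to Fatigue: Fatigue <- -Load + Strain - Temp no longer applies, and Fatigue = 2.
Life = Fatigue*Load  [with Fatigue=2, Load=-3]  = -6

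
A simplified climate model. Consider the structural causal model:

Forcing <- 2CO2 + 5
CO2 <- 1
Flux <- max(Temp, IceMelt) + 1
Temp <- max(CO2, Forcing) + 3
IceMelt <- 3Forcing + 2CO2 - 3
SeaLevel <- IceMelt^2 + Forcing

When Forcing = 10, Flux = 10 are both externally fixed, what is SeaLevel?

851

Setting Forcing = 10, Flux = 10 by intervention discards those variables' equations.
IceMelt = 3Forcing + 2CO2 - 3  [with Forcing=10, CO2=1]  = 29
SeaLevel = IceMelt^2 + Forcing  [with IceMelt=29, Forcing=10]  = 851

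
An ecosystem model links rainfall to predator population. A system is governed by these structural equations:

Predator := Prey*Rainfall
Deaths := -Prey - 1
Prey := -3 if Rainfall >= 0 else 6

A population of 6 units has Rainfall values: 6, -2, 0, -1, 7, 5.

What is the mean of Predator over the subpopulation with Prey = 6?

-9

Observing Prey=6 restricts to units where Prey's equation naturally yields 6: Rainfall ∈ {-2, -1}. In that subpopulation Predator = -12, -6, mean -9.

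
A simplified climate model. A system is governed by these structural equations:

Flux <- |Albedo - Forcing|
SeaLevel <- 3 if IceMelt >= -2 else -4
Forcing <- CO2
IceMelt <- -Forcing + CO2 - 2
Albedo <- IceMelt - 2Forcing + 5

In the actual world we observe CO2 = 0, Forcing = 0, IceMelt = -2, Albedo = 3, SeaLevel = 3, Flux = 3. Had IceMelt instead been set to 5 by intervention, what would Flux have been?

10

The intervention breaks the incoming arrows to IceMelt: IceMelt <- -Forcing + CO2 - 2 no longer applies, and IceMelt = 5.
Forcing = CO2  [with CO2=0]  = 0
Albedo = IceMelt - 2Forcing + 5  [with IceMelt=5, Forcing=0]  = 10
Flux = |Albedo - Forcing|  [with Albedo=10, Forcing=0]  = 10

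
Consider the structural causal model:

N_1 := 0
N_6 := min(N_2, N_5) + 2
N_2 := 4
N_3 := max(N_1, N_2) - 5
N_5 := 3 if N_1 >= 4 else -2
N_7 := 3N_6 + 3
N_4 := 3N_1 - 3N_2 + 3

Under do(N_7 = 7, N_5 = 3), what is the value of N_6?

5

Setting N_7 = 7, N_5 = 3 by intervention discards those variables' equations.
N_6 = min(N_2, N_5) + 2  [with N_2=4, N_5=3]  = 5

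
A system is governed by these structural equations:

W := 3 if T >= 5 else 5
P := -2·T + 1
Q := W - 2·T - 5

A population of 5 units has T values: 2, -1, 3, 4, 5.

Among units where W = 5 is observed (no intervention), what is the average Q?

E[Q|W=5] averages over only the 4 units with W=5 (T = 2, -1, 3, 4): Q = -4, 2, -6, -8, mean -4.

-4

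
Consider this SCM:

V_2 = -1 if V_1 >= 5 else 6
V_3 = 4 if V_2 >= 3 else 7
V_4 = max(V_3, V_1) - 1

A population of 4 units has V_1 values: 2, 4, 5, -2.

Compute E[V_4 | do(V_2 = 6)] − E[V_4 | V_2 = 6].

Under do(V_2=6), V_2's equation is replaced by V_2=6 for every unit. Per-unit V_4: 3, 3, 4, 3. Mean = 3.25.
E[V_4|V_2=6] averages over only the 3 units with V_2=6 (V_1 = 2, 4, -2): V_4 = 3, 3, 3, mean 3.
Difference = 3.25 − 3 = 0.25.

0.25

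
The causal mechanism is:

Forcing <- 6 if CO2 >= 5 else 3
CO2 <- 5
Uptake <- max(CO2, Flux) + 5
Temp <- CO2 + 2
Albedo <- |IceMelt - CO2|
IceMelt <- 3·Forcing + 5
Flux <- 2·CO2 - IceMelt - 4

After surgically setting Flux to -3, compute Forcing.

do(Flux=-3) replaces the equation Flux <- 2·CO2 - IceMelt - 4 with the constant Flux = -3.
Forcing is not downstream of the intervention, so its value is determined by the original equations.
Forcing = 6 if CO2 >= 5 else 3  [with CO2=5]  = 6

6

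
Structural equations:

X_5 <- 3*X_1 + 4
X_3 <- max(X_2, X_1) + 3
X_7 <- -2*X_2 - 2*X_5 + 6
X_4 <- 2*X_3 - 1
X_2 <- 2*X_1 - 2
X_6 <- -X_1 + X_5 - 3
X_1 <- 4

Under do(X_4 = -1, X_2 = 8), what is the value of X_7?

-42

Under do(X_4 = -1, X_2 = 8), each intervened variable's structural equation is replaced by its fixed value.
X_5 = 3*X_1 + 4  [with X_1=4]  = 16
X_7 = -2*X_2 - 2*X_5 + 6  [with X_2=8, X_5=16]  = -42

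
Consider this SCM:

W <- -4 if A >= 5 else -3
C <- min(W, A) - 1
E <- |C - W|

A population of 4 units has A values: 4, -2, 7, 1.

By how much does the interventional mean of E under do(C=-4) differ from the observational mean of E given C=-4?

Every unit gets C=-4 under the intervention. E values become 1, 1, 0, 1; E[E|do(C=-4)] = 0.75.
Conditioning on C=-4 selects the 3 unit(s) with A ∈ {4, -2, 1}. Their E values: 1, 1, 1. Mean = 1.
Difference = 0.75 − 1 = -0.25.

-0.25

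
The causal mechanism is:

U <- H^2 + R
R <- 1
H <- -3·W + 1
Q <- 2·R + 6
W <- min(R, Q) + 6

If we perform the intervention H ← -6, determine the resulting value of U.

37

Intervening sets H = -6 and removes its equation (H <- -3·W + 1).
U = H^2 + R  [with H=-6, R=1]  = 37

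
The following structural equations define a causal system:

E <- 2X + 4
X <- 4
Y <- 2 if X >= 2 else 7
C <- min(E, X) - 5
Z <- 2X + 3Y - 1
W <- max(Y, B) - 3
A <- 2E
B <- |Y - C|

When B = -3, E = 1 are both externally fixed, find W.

-1

Setting B = -3, E = 1 by intervention discards those variables' equations.
Y = 2 if X >= 2 else 7  [with X=4]  = 2
W = max(Y, B) - 3  [with Y=2, B=-3]  = -1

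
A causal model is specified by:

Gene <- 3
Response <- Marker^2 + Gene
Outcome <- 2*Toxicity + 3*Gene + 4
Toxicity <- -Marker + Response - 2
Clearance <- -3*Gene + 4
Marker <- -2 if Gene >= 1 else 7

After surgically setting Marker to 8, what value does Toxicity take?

Under do(Marker=8), the mechanism Marker <- -2 if Gene >= 1 else 7 is discarded; Marker is fixed at 8.
Response = Marker^2 + Gene  [with Marker=8, Gene=3]  = 67
Toxicity = -Marker + Response - 2  [with Marker=8, Response=67]  = 57

57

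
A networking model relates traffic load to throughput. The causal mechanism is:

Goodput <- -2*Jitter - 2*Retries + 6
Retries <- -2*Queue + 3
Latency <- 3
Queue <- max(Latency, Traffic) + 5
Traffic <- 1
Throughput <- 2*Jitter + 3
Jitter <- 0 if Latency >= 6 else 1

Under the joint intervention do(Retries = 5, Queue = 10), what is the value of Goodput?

-6

The joint intervention fixes Retries = 5, Queue = 10, removing each variable's own equation.
Jitter = 0 if Latency >= 6 else 1  [with Latency=3]  = 1
Goodput = -2*Jitter - 2*Retries + 6  [with Jitter=1, Retries=5]  = -6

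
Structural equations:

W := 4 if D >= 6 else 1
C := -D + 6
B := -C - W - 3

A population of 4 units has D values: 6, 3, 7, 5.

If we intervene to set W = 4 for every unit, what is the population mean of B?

The intervention sets W=4 in all 4 units regardless of D. Recomputing B per unit gives -7, -10, -6, -8; average -7.75.

-7.75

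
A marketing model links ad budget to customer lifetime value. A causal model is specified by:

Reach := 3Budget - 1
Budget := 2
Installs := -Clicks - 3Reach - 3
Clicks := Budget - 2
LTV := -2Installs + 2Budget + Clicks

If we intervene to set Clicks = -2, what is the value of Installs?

The intervention breaks the incoming arrows to Clicks: Clicks := Budget - 2 no longer applies, and Clicks = -2.
Reach = 3Budget - 1  [with Budget=2]  = 5
Installs = -Clicks - 3Reach - 3  [with Clicks=-2, Reach=5]  = -16

-16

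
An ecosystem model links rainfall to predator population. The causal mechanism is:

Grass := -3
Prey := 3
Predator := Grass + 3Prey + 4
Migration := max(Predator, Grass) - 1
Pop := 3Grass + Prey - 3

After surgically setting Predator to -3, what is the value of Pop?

do(Predator=-3) replaces the equation Predator := Grass + 3Prey + 4 with the constant Predator = -3.
Pop is not downstream of the intervention, so its value is determined by the original equations.
Pop = 3Grass + Prey - 3  [with Grass=-3, Prey=3]  = -9

-9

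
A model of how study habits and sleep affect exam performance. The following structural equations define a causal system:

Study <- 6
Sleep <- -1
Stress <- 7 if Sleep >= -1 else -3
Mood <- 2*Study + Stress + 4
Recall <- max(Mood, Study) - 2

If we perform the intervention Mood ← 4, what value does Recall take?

4

Intervening sets Mood = 4 and removes its equation (Mood <- 2*Study + Stress + 4).
Recall = max(Mood, Study) - 2  [with Mood=4, Study=6]  = 4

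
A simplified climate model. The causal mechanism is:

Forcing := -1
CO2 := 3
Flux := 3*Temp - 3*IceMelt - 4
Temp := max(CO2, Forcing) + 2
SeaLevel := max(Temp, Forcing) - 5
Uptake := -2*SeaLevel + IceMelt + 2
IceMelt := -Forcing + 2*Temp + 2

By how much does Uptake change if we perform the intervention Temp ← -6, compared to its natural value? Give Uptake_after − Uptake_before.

-10

The intervention breaks the incoming arrows to Temp: Temp := max(CO2, Forcing) + 2 no longer applies, and Temp = -6.
IceMelt = -Forcing + 2*Temp + 2  [with Forcing=-1, Temp=-6]  = -9
SeaLevel = max(Temp, Forcing) - 5  [with Temp=-6, Forcing=-1]  = -6
Uptake = -2*SeaLevel + IceMelt + 2  [with SeaLevel=-6, IceMelt=-9]  = 5
Without intervention: Temp = max(CO2, Forcing) + 2  [with CO2=3, Forcing=-1]  = 5; IceMelt = -Forcing + 2*Temp + 2  [with Forcing=-1, Temp=5]  = 13; SeaLevel = max(Temp, Forcing) - 5  [with Temp=5, Forcing=-1]  = 0; Uptake = -2*SeaLevel + IceMelt + 2  [with SeaLevel=0, IceMelt=13]  = 15.
Change = 5 − 15 = -10.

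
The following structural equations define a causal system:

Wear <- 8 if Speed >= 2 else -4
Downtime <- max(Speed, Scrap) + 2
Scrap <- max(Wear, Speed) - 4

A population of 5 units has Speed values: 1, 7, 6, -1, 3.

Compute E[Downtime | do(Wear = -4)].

The intervention sets Wear=-4 in all 5 units regardless of Speed. Recomputing Downtime per unit gives 3, 9, 8, 1, 5; average 5.2.

5.2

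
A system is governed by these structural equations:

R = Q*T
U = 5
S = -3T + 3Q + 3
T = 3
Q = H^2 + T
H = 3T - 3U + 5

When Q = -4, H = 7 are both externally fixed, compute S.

The joint intervention fixes Q = -4, H = 7, removing each variable's own equation.
S = -3T + 3Q + 3  [with T=3, Q=-4]  = -18

-18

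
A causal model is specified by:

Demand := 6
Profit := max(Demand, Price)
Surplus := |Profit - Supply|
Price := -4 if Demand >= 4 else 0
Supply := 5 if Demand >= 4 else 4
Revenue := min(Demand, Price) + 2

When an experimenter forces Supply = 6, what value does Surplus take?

The intervention breaks the incoming arrows to Supply: Supply := 5 if Demand >= 4 else 4 no longer applies, and Supply = 6.
Price = -4 if Demand >= 4 else 0  [with Demand=6]  = -4
Profit = max(Demand, Price)  [with Demand=6, Price=-4]  = 6
Surplus = |Profit - Supply|  [with Profit=6, Supply=6]  = 0

0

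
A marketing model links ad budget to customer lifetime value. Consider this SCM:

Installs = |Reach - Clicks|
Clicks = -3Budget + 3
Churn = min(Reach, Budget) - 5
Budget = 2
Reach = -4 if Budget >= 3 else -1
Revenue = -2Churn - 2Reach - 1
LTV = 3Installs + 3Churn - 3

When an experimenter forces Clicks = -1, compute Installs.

The intervention breaks the incoming arrows to Clicks: Clicks = -3Budget + 3 no longer applies, and Clicks = -1.
Reach = -4 if Budget >= 3 else -1  [with Budget=2]  = -1
Installs = |Reach - Clicks|  [with Reach=-1, Clicks=-1]  = 0

0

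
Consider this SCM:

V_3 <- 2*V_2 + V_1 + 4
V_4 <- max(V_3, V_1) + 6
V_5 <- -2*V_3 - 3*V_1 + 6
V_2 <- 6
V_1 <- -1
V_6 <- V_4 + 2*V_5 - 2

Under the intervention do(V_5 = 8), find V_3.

15

do(V_5=8) replaces the equation V_5 <- -2*V_3 - 3*V_1 + 6 with the constant V_5 = 8.
V_3 is not downstream of the intervention, so its value is determined by the original equations.
V_3 = 2*V_2 + V_1 + 4  [with V_2=6, V_1=-1]  = 15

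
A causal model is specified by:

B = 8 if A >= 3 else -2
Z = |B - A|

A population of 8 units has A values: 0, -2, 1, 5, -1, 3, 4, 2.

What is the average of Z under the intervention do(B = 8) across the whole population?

The intervention sets B=8 in all 8 units regardless of A. Recomputing Z per unit gives 8, 10, 7, 3, 9, 5, 4, 6; average 6.5.

6.5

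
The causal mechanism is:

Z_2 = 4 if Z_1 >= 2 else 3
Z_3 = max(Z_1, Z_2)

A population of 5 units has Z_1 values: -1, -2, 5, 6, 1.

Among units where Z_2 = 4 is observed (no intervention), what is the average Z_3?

5.5

Observing Z_2=4 restricts to units where Z_2's equation naturally yields 4: Z_1 ∈ {5, 6}. In that subpopulation Z_3 = 5, 6, mean 5.5.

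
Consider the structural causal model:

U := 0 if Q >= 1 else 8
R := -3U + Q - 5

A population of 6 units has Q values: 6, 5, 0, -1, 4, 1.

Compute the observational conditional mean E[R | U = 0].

-1

E[R|U=0] averages over only the 4 units with U=0 (Q = 6, 5, 4, 1): R = 1, 0, -1, -4, mean -1.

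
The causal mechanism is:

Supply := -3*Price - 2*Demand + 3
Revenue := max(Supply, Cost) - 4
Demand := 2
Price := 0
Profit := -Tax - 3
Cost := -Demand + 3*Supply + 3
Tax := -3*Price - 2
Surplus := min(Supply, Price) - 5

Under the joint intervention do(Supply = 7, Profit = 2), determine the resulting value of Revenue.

Setting Supply = 7, Profit = 2 by intervention discards those variables' equations.
Cost = -Demand + 3*Supply + 3  [with Demand=2, Supply=7]  = 22
Revenue = max(Supply, Cost) - 4  [with Supply=7, Cost=22]  = 18

18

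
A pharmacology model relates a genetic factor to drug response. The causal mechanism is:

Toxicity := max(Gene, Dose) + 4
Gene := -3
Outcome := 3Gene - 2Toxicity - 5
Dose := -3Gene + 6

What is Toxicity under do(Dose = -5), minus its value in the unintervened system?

-18

The intervention breaks the incoming arrows to Dose: Dose := -3Gene + 6 no longer applies, and Dose = -5.
Toxicity = max(Gene, Dose) + 4  [with Gene=-3, Dose=-5]  = 1
Without intervention: Dose = -3Gene + 6  [with Gene=-3]  = 15; Toxicity = max(Gene, Dose) + 4  [with Gene=-3, Dose=15]  = 19.
Change = 1 − 19 = -18.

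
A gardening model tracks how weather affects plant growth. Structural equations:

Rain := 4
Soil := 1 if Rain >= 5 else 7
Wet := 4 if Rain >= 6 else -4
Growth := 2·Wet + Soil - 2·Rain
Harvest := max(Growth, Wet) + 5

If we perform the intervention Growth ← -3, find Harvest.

Intervening sets Growth = -3 and removes its equation (Growth := 2·Wet + Soil - 2·Rain).
Wet = 4 if Rain >= 6 else -4  [with Rain=4]  = -4
Harvest = max(Growth, Wet) + 5  [with Growth=-3, Wet=-4]  = 2

2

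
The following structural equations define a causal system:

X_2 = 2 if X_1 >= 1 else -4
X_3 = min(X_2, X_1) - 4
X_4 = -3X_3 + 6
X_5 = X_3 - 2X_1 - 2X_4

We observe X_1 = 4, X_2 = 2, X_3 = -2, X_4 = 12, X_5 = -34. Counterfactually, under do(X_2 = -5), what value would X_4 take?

Under do(X_2=-5), the mechanism X_2 = 2 if X_1 >= 1 else -4 is discarded; X_2 is fixed at -5.
X_3 = min(X_2, X_1) - 4  [with X_2=-5, X_1=4]  = -9
X_4 = -3X_3 + 6  [with X_3=-9]  = 33

33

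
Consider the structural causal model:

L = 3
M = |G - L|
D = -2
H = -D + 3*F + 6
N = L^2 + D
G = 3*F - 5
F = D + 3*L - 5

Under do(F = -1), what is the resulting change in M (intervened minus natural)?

The intervention breaks the incoming arrows to F: F = D + 3*L - 5 no longer applies, and F = -1.
G = 3*F - 5  [with F=-1]  = -8
M = |G - L|  [with G=-8, L=3]  = 11
Without intervention: F = D + 3*L - 5  [with D=-2, L=3]  = 2; G = 3*F - 5  [with F=2]  = 1; M = |G - L|  [with G=1, L=3]  = 2.
Change = 11 − 2 = 9.

9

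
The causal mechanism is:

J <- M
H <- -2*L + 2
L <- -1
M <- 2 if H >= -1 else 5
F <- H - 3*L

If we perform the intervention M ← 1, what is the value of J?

1

Intervening sets M = 1 and removes its equation (M <- 2 if H >= -1 else 5).
J = M  [with M=1]  = 1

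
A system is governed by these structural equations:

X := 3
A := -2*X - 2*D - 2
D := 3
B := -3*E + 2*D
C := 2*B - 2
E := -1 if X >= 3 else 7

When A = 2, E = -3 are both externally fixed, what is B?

Under do(A = 2, E = -3), each intervened variable's structural equation is replaced by its fixed value.
B = -3*E + 2*D  [with E=-3, D=3]  = 15

15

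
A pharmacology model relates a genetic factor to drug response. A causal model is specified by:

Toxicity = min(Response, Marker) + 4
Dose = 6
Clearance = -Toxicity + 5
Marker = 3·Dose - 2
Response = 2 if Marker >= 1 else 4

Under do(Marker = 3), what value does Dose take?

Under do(Marker=3), the mechanism Marker = 3·Dose - 2 is discarded; Marker is fixed at 3.
Dose is not downstream of the intervention, so its value is determined by the original equations.

6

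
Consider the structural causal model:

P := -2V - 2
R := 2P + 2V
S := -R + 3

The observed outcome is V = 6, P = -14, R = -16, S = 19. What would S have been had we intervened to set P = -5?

1

Under do(P=-5), the mechanism P := -2V - 2 is discarded; P is fixed at -5.
R = 2P + 2V  [with P=-5, V=6]  = 2
S = -R + 3  [with R=2]  = 1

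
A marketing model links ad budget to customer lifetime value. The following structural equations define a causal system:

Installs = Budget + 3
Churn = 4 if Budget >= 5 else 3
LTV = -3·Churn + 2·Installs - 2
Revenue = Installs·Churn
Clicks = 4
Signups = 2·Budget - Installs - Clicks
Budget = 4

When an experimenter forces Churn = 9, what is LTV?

-15

Under do(Churn=9), the mechanism Churn = 4 if Budget >= 5 else 3 is discarded; Churn is fixed at 9.
Installs = Budget + 3  [with Budget=4]  = 7
LTV = -3·Churn + 2·Installs - 2  [with Churn=9, Installs=7]  = -15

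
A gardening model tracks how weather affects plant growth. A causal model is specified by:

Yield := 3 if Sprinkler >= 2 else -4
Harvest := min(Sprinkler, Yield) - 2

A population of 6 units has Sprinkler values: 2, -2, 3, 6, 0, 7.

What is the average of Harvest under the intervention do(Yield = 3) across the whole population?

-0.5

Under do(Yield=3), Yield's equation is replaced by Yield=3 for every unit. Per-unit Harvest: 0, -4, 1, 1, -2, 1. Mean = -0.5.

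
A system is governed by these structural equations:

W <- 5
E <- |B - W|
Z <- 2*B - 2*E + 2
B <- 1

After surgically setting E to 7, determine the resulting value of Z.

-10

The intervention breaks the incoming arrows to E: E <- |B - W| no longer applies, and E = 7.
Z = 2*B - 2*E + 2  [with B=1, E=7]  = -10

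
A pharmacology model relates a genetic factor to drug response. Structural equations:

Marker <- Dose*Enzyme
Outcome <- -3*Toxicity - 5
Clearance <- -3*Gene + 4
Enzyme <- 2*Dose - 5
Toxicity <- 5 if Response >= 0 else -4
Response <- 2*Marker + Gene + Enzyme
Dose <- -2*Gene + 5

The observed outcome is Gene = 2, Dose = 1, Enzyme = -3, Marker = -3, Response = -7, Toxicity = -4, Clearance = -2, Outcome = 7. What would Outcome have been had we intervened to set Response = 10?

-20

do(Response=10) replaces the equation Response <- 2*Marker + Gene + Enzyme with the constant Response = 10.
Toxicity = 5 if Response >= 0 else -4  [with Response=10]  = 5
Outcome = -3*Toxicity - 5  [with Toxicity=5]  = -20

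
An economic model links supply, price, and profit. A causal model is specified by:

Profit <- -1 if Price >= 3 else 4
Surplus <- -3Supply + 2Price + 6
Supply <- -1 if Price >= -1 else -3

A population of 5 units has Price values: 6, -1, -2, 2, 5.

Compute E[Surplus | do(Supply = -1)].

13

Under do(Supply=-1), Supply's equation is replaced by Supply=-1 for every unit. Per-unit Surplus: 21, 7, 5, 13, 19. Mean = 13.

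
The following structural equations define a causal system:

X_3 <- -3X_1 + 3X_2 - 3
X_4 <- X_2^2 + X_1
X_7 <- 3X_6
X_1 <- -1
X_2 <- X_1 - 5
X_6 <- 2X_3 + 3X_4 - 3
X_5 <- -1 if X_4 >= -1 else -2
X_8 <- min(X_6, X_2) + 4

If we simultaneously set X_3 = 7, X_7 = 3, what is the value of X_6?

116

Under do(X_3 = 7, X_7 = 3), each intervened variable's structural equation is replaced by its fixed value.
X_2 = X_1 - 5  [with X_1=-1]  = -6
X_4 = X_2^2 + X_1  [with X_2=-6, X_1=-1]  = 35
X_6 = 2X_3 + 3X_4 - 3  [with X_3=7, X_4=35]  = 116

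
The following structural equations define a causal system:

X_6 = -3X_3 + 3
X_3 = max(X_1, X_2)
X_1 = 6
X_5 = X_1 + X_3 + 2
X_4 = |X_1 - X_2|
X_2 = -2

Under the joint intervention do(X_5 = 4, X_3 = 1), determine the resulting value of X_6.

0

The joint intervention fixes X_5 = 4, X_3 = 1, removing each variable's own equation.
X_6 = -3X_3 + 3  [with X_3=1]  = 0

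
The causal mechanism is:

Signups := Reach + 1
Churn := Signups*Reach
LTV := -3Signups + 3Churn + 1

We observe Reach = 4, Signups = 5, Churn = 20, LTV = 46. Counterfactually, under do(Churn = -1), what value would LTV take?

-17

The intervention breaks the incoming arrows to Churn: Churn := Signups*Reach no longer applies, and Churn = -1.
Signups = Reach + 1  [with Reach=4]  = 5
LTV = -3Signups + 3Churn + 1  [with Signups=5, Churn=-1]  = -17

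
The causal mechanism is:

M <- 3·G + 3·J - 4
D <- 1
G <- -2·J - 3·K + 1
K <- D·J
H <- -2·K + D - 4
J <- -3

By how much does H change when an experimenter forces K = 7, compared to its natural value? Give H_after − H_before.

do(K=7) replaces the equation K <- D·J with the constant K = 7.
H = -2·K + D - 4  [with K=7, D=1]  = -17
Without intervention: K = D·J  [with D=1, J=-3]  = -3; H = -2·K + D - 4  [with K=-3, D=1]  = 3.
Change = -17 − 3 = -20.

-20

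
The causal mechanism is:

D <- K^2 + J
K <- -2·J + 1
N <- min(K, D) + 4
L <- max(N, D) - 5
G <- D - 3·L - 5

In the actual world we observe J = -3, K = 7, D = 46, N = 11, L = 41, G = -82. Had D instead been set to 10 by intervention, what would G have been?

The intervention breaks the incoming arrows to D: D <- K^2 + J no longer applies, and D = 10.
K = -2·J + 1  [with J=-3]  = 7
N = min(K, D) + 4  [with K=7, D=10]  = 11
L = max(N, D) - 5  [with N=11, D=10]  = 6
G = D - 3·L - 5  [with D=10, L=6]  = -13

-13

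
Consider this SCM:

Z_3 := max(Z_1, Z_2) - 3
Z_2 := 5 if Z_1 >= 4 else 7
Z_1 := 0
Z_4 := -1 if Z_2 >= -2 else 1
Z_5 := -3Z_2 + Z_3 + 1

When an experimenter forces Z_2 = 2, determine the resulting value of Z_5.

do(Z_2=2) replaces the equation Z_2 := 5 if Z_1 >= 4 else 7 with the constant Z_2 = 2.
Z_3 = max(Z_1, Z_2) - 3  [with Z_1=0, Z_2=2]  = -1
Z_5 = -3Z_2 + Z_3 + 1  [with Z_2=2, Z_3=-1]  = -6

-6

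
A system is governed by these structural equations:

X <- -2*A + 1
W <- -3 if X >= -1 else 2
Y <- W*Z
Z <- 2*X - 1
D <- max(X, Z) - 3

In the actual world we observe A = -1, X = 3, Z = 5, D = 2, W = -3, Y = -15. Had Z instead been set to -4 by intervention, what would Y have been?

The intervention breaks the incoming arrows to Z: Z <- 2*X - 1 no longer applies, and Z = -4.
X = -2*A + 1  [with A=-1]  = 3
W = -3 if X >= -1 else 2  [with X=3]  = -3
Y = W*Z  [with W=-3, Z=-4]  = 12

12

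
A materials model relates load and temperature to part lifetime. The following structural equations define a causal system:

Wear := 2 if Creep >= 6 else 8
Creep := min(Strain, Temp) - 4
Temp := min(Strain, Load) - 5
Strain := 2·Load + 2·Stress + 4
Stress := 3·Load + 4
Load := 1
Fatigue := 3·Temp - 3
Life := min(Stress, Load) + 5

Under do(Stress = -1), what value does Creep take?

-8

do(Stress=-1) replaces the equation Stress := 3·Load + 4 with the constant Stress = -1.
Strain = 2·Load + 2·Stress + 4  [with Load=1, Stress=-1]  = 4
Temp = min(Strain, Load) - 5  [with Strain=4, Load=1]  = -4
Creep = min(Strain, Temp) - 4  [with Strain=4, Temp=-4]  = -8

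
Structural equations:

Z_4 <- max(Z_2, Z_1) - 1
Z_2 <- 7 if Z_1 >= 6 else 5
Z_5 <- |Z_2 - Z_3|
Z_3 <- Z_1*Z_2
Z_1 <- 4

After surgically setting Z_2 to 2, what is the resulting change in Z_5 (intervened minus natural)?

-9

do(Z_2=2) replaces the equation Z_2 <- 7 if Z_1 >= 6 else 5 with the constant Z_2 = 2.
Z_3 = Z_1*Z_2  [with Z_1=4, Z_2=2]  = 8
Z_5 = |Z_2 - Z_3|  [with Z_2=2, Z_3=8]  = 6
Without intervention: Z_2 = 7 if Z_1 >= 6 else 5  [with Z_1=4]  = 5; Z_3 = Z_1*Z_2  [with Z_1=4, Z_2=5]  = 20; Z_5 = |Z_2 - Z_3|  [with Z_2=5, Z_3=20]  = 15.
Change = 6 − 15 = -9.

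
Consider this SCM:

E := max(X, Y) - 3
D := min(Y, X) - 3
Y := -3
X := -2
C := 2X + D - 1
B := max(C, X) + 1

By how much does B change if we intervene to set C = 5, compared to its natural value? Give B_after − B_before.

7

The intervention breaks the incoming arrows to C: C := 2X + D - 1 no longer applies, and C = 5.
B = max(C, X) + 1  [with C=5, X=-2]  = 6
Without intervention: D = min(Y, X) - 3  [with Y=-3, X=-2]  = -6; C = 2X + D - 1  [with X=-2, D=-6]  = -11; B = max(C, X) + 1  [with C=-11, X=-2]  = -1.
Change = 6 − (-1) = 7.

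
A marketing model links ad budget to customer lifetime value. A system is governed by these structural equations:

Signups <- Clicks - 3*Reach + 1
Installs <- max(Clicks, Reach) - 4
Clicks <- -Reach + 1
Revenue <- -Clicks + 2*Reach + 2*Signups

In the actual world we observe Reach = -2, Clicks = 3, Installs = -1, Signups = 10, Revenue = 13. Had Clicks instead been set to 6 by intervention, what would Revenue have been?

16

do(Clicks=6) replaces the equation Clicks <- -Reach + 1 with the constant Clicks = 6.
Signups = Clicks - 3*Reach + 1  [with Clicks=6, Reach=-2]  = 13
Revenue = -Clicks + 2*Reach + 2*Signups  [with Clicks=6, Reach=-2, Signups=13]  = 16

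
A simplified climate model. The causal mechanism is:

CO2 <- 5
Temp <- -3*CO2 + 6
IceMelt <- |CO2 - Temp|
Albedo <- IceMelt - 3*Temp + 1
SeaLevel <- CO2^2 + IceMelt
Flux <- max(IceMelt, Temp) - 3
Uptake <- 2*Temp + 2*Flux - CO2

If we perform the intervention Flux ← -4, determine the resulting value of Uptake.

Intervening sets Flux = -4 and removes its equation (Flux <- max(IceMelt, Temp) - 3).
Temp = -3*CO2 + 6  [with CO2=5]  = -9
Uptake = 2*Temp + 2*Flux - CO2  [with Temp=-9, Flux=-4, CO2=5]  = -31

-31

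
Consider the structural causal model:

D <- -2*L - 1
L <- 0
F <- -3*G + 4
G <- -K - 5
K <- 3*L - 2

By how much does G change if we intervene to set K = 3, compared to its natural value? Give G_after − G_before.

The intervention breaks the incoming arrows to K: K <- 3*L - 2 no longer applies, and K = 3.
G = -K - 5  [with K=3]  = -8
Without intervention: K = 3*L - 2  [with L=0]  = -2; G = -K - 5  [with K=-2]  = -3.
Change = -8 − (-3) = -5.

-5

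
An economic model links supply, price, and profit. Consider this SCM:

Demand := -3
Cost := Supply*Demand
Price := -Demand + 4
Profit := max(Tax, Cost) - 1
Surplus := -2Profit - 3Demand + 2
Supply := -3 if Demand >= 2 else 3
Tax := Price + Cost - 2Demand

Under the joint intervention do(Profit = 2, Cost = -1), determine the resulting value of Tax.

12

Setting Profit = 2, Cost = -1 by intervention discards those variables' equations.
Price = -Demand + 4  [with Demand=-3]  = 7
Tax = Price + Cost - 2Demand  [with Price=7, Cost=-1, Demand=-3]  = 12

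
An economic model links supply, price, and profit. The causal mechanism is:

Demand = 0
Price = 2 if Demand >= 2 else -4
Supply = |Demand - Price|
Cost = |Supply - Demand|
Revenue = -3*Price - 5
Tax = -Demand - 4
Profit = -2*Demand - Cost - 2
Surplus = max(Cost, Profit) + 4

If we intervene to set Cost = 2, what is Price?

The intervention breaks the incoming arrows to Cost: Cost = |Supply - Demand| no longer applies, and Cost = 2.
Since Price is not a descendant of the intervened variable, it is unaffected.
Price = 2 if Demand >= 2 else -4  [with Demand=0]  = -4

-4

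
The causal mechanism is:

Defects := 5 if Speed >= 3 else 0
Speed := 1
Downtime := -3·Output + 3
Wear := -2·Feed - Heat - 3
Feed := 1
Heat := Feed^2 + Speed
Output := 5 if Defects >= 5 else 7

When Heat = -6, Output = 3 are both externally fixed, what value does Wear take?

Setting Heat = -6, Output = 3 by intervention discards those variables' equations.
Wear = -2·Feed - Heat - 3  [with Feed=1, Heat=-6]  = 1

1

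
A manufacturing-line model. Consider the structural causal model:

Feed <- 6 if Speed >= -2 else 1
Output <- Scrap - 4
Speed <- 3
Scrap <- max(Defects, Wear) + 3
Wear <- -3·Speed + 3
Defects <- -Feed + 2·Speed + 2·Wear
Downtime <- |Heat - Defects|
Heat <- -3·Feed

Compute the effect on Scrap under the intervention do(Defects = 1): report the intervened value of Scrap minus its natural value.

The intervention breaks the incoming arrows to Defects: Defects <- -Feed + 2·Speed + 2·Wear no longer applies, and Defects = 1.
Wear = -3·Speed + 3  [with Speed=3]  = -6
Scrap = max(Defects, Wear) + 3  [with Defects=1, Wear=-6]  = 4
Without intervention: Feed = 6 if Speed >= -2 else 1  [with Speed=3]  = 6; Wear = -3·Speed + 3  [with Speed=3]  = -6; Defects = -Feed + 2·Speed + 2·Wear  [with Feed=6, Speed=3, Wear=-6]  = -12; Scrap = max(Defects, Wear) + 3  [with Defects=-12, Wear=-6]  = -3.
Change = 4 − (-3) = 7.

7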